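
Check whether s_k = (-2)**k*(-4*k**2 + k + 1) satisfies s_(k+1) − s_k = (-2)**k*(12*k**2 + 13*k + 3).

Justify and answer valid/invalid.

valid; difference matches t_k

s_(k+1) = 2*(-2)**k*(4*k**2 + 7*k + 2)
s_(k+1) − s_k = (-2)**k*(12*k**2 + 13*k + 3)
(s_(k+1) − s_k) − t_k = 0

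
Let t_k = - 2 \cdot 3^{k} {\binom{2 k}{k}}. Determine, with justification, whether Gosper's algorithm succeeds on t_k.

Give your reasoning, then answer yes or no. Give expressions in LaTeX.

The ratio is 6*(2*k + 1)/(k + 1).
A = 12*k + 6, B = k + 1, C = 1.
Key eq: (12*k + 6)·f(k+1) = (k)·f(k) + (1).
From deg A=1, deg B=1, deg C=0: d=-1.
deg f ≤ -1 is impossible — no certificate.

No — negative degree bound, so no certificate f.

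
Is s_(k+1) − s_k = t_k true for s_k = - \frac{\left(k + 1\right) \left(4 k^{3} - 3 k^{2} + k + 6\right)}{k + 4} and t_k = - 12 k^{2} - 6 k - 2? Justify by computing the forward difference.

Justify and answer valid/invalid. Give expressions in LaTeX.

Invalid: residual \frac{3 \left(8 k^{3} + 57 k^{2} + 25 k + 2\right)}{k^{2} + 9 k + 20} ≠ 0.

s_(k+1) = -(k + 2)*(k + 4*(k + 1)**3 - 3*(k + 1)**2 + 7)/(k + 5)
s_(k+1) − s_k = (-12*k**4 - 90*k**3 - 125*k**2 - 63*k - 34)/(k**2 + 9*k + 20)
(s_(k+1) − s_k) − t_k = 3*(8*k**3 + 57*k**2 + 25*k + 2)/(k**2 + 9*k + 20)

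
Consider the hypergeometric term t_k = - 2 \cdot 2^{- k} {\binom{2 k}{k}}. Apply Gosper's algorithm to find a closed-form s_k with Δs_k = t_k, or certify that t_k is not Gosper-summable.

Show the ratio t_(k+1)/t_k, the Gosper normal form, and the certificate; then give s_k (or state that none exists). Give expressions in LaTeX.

t_(k+1)/t_k = (2*k + 1)/(k + 1).
Take A(k)=2*k + 1, B(k)=k + 1, C(k)=1.
Set up (2*k + 1)·f(k+1) − (k)·f(k) − (1) = 0.
Degrees (1,1,0) ⇒ d ≤ -1.
Negative degree bound (-1): no f exists, t_k not Gosper-summable.

none (Gosper's algorithm certifies no s_k)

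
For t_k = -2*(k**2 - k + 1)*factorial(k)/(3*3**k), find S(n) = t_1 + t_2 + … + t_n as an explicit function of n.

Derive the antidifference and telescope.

S(n) = 3**(-n - 1)*(2*3**n - 2*n**2*factorial(n) - 4*n*factorial(n) - 2*factorial(n))

Compute t_(k+1)/t_k: get -(k + 1)*(k - (k + 1)**2)/(3*k**2 - 3*k + 3).
Take A(k)=k/3 + 1/3, B(k)=1, C(k)=k**2 - k + 1.
Solve (k/3 + 1/3)·f(k+1) − (1)·f(k) = k**2 - k + 1.
deg f ≤ 1 (via 1,0,2).
A polynomial solution: f(k) = 3*k.
Then R = B(k−1)f/C = 3*k/(k**2 - k + 1), so s_k = R(k)·t_k = -2*k*factorial(k)/3**k.
s_(k+1) − s_k = -2*(k**2 - k + 1)*factorial(k)/(3*3**k) = t_k.
Telescope: S(n) = s_(n+1) − s_(1) = -2*3**(-n - 1)*(n + 1)*factorial(n + 1) − (-2/3) = 3**(-n - 1)*(2*3**n - 2*n**2*factorial(n) - 4*n*factorial(n) - 2*factorial(n)).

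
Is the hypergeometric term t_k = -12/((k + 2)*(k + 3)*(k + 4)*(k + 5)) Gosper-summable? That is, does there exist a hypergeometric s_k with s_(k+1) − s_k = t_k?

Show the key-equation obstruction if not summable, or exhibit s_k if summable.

Step 1: r(k) = (k + 2)/(k + 6).
So A=k + 2 and B=k + 6, with C=1.
f must satisfy (k + 2)·f(k+1) − (k + 5)·f(k) = 1.
From deg A=1, deg B=1, deg C=0: d=3.
Solving with deg f ≤ 3: f(k) = k*(k**2 + 9*k + 26)/72.
So s_k = (B(k−1)f/C)·t_k = (k*(k + 5)*(k**2 + 9*k + 26)/72)·t_k = k*(-k**2 - 9*k - 26)/(6*(k + 2)*(k + 3)*(k + 4)).
Δs = -12/(k**4 + 14*k**3 + 71*k**2 + 154*k + 120), as required.

Yes. s_k = k*(-k**2 - 9*k - 26)/(6*(k + 2)*(k + 3)*(k + 4)).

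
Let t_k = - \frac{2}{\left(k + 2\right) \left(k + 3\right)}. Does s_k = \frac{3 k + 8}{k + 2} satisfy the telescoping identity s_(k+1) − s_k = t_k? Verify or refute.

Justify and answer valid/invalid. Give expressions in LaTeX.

Valid — Δs_k = t_k.

s_(k+1) = (3*k + 11)/(k + 3)
s_(k+1) − s_k = -2/(k**2 + 5*k + 6)
(s_(k+1) − s_k) − t_k = 0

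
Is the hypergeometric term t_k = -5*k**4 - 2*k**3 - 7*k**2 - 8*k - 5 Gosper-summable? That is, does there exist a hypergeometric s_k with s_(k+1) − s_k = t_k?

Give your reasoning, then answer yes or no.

Ratio r(k) = (5*k**4 + 22*k**3 + 43*k**2 + 48*k + 27)/(5*k**4 + 2*k**3 + 7*k**2 + 8*k + 5).
Normal form (A,B,C) = (1, 1, k**4 + 2*k**3/5 + 7*k**2/5 + 8*k/5 + 1).
Key eq: (1)·f(k+1) = (1)·f(k) + (k**4 + 2*k**3/5 + 7*k**2/5 + 8*k/5 + 1).
Bound: deg f ≤ 5.
Solving with deg f ≤ 5: f(k) = k*(k**4 - 2*k**3 + 3*k**2 + k + 2)/5.
So s_k = (B(k−1)f/C)·t_k = (k*(k**4 - 2*k**3 + 3*k**2 + k + 2)/(5*k**4 + 2*k**3 + 7*k**2 + 8*k + 5))·t_k = k*(-k**4 + 2*k**3 - 3*k**2 - k - 2).
Δs = -5*k**4 - 2*k**3 - 7*k**2 - 8*k - 5, as required.

Yes. s_k = k*(-k**4 + 2*k**3 - 3*k**2 - k - 2).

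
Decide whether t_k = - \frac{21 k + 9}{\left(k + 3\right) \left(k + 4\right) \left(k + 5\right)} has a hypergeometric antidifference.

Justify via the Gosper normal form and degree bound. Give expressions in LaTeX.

r(k) = (k + 3)*(7*k + 10)/((k + 6)*(7*k + 3)) after simplifying.
So A=k + 3 and B=k + 6, with C=k + 3/7.
f must satisfy (k + 3)·f(k+1) − (k + 5)·f(k) = k + 3/7.
d = 2 from the (1,1,1) case.
Coefficient equations give f(k) = k**2/7.
Get s_k = R·t_k = -3*k**2/(k**2 + 7*k + 12) with R(k) = B(k−1)f(k)/C(k) = k**2*(k + 5)/(7*k + 3).
Δs = 3*(-7*k - 3)/(k**3 + 12*k**2 + 47*k + 60), as required.

Yes. s_k = - \frac{3 k^{2}}{k^{2} + 7 k + 12}.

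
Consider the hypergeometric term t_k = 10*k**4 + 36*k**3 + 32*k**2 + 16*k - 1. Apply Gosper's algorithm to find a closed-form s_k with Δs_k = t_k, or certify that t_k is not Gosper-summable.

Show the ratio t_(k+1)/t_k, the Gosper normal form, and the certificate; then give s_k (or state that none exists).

r(k) = (10*k**4 + 76*k**3 + 200*k**2 + 228*k + 93)/(10*k**4 + 36*k**3 + 32*k**2 + 16*k - 1) after simplifying.
A = 1, B = 1, C = k**4 + 18*k**3/5 + 16*k**2/5 + 8*k/5 - 1/10.
Need (1)·f(k+1) − (1)·f(k) = k**4 + 18*k**3/5 + 16*k**2/5 + 8*k/5 - 1/10.
Degrees (0,0,4) ⇒ d ≤ 5.
Solve for f: f(k) = k*(2*k**4 + 4*k**3 - 4*k**2 + k - 4)/10 (degree 5 ≤ 5).
Then R = B(k−1)f/C = k*(2*k**4 + 4*k**3 - 4*k**2 + k - 4)/(10*k**4 + 36*k**3 + 32*k**2 + 16*k - 1), so s_k = R(k)·t_k = k*(2*k**4 + 4*k**3 - 4*k**2 + k - 4).
Check: Δs_k = 10*k**4 + 36*k**3 + 32*k**2 + 16*k - 1. ✓

s_k = k*(2*k**4 + 4*k**3 - 4*k**2 + k - 4)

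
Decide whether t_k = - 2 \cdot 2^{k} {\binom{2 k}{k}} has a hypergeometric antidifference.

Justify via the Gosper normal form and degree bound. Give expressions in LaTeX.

Step 1: r(k) = 4*(2*k + 1)/(k + 1).
So A=8*k + 4 and B=k + 1, with C=1.
Need (8*k + 4)·f(k+1) − (k)·f(k) = 1.
d = -1 from the (1,1,0) case.
d = -1 < 0 ⇒ no nonzero polynomial f; not summable.

No — t_k has no hypergeometric antidifference.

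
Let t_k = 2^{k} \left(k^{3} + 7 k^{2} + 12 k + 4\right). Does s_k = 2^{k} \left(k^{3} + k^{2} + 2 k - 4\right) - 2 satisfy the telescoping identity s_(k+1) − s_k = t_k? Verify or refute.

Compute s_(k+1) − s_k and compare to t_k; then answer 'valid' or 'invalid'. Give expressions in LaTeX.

s_(k+1) = 2*2**k*(2*k + (k + 1)**3 + (k + 1)**2 - 2) - 2
s_(k+1) − s_k = 2**k*(k**3 + 7*k**2 + 12*k + 4)
(s_(k+1) − s_k) − t_k = 0

valid (s_(k+1) − s_k reduces to t_k)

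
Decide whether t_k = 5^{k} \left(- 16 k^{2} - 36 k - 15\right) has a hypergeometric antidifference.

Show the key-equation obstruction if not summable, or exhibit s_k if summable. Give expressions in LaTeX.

Compute t_(k+1)/t_k: get 5*(16*k**2 + 68*k + 67)/(16*k**2 + 36*k + 15).
Factor: A=5; B=1; C=k**2 + 9*k/4 + 15/16.
f must satisfy (5)·f(k+1) − (1)·f(k) = k**2 + 9*k/4 + 15/16.
deg f ≤ 2 (via 0,0,2).
Solve for f: f(k) = k*(4*k - 1)/16 (degree 2 ≤ 2).
Get s_k = R·t_k = 5**k*k*(1 - 4*k) with R(k) = B(k−1)f(k)/C(k) = k*(4*k - 1)/(16*k**2 + 36*k + 15).
Check: Δs_k = 5**k*(-16*k**2 - 36*k - 15). ✓

Yes. s_k = 5^{k} k \left(1 - 4 k\right).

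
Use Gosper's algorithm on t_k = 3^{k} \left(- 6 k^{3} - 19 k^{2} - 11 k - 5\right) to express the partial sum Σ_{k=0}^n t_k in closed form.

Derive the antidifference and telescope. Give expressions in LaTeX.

S(n) = - 9 \cdot 3^{n} n^{3} - 15 \cdot 3^{n} n^{2} - 15 \cdot 3^{n} n - 3 \cdot 3^{n} - 2

Compute t_(k+1)/t_k: get 3*(6*k**3 + 37*k**2 + 67*k + 41)/(6*k**3 + 19*k**2 + 11*k + 5).
So A=3 and B=1, with C=k**3 + 19*k**2/6 + 11*k/6 + 5/6.
Key eq: (3)·f(k+1) = (1)·f(k) + (k**3 + 19*k**2/6 + 11*k/6 + 5/6).
d = 3 from the (0,0,3) case.
A polynomial solution: f(k) = (3*k**3 - 4*k**2 + 4*k - 2)/6.
Then R = B(k−1)f/C = (3*k**3 - 4*k**2 + 4*k - 2)/(6*k**3 + 19*k**2 + 11*k + 5), so s_k = R(k)·t_k = 3**k*(-3*k**3 + 4*k**2 - 4*k + 2).
s_(k+1) − s_k = 3**k*(-6*k**3 - 19*k**2 - 11*k - 5) = t_k.
s_(n+1) = 3**(n + 1)*(-3*n**3 - 5*n**2 - 5*n - 1) and s_(0) = 2, so S(n) = -9*3**n*n**3 - 15*3**n*n**2 - 15*3**n*n - 3*3**n - 2.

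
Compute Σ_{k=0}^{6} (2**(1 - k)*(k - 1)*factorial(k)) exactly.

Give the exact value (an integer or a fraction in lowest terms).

t_(k+1)/t_k = k*(k + 1)/(2*(k - 1)).
Normal form (A,B,C) = (k/2 + 1/2, 1, k - 1).
Solve (k/2 + 1/2)·f(k+1) − (1)·f(k) = k - 1.
Degrees (1,0,1) ⇒ d ≤ 0.
Solve for f: f(k) = 2 (degree 0 ≤ 0).
Then R = B(k−1)f/C = 2/(k - 1), so s_k = R(k)·t_k = 2**(2 - k)*factorial(k).
s_(k+1) − s_k = 2**(1 - k)*(k - 1)*factorial(k) = t_k.
Telescoping: Σ = s_(7) − s_(0) = 315/2 − (4) = 307/2.

Σ = 307/2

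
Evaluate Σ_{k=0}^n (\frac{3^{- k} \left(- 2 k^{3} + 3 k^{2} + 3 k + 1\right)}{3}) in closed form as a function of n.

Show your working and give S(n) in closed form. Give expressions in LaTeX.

S(n) = 3^{- n - 1} \left(n^{3} + 3 n^{2} + 3 n + 1\right)

r(k) = (2*k**3 + 3*k**2 - 3*k - 5)/(3*(2*k**3 - 3*k**2 - 3*k - 1)) after simplifying.
A = 1/3, B = 1, C = k**3 - 3*k**2/2 - 3*k/2 - 1/2.
f must satisfy (1/3)·f(k+1) − (1)·f(k) = k**3 - 3*k**2/2 - 3*k/2 - 1/2.
From deg A=0, deg B=0, deg C=3: d=3.
A polynomial solution: f(k) = -3*k**3/2.
Then R = B(k−1)f/C = -3*k**3/(2*k**3 - 3*k**2 - 3*k - 1), so s_k = R(k)·t_k = k**3/3**k.
Check: Δs_k = (-3*k**3 + (k + 1)**3)/(3*3**k). ✓
s_(n+1) = 3**(-n - 1)*(n**3 + 3*n**2 + 3*n + 1) and s_(0) = 0, so S(n) = 3**(-n - 1)*(n**3 + 3*n**2 + 3*n + 1).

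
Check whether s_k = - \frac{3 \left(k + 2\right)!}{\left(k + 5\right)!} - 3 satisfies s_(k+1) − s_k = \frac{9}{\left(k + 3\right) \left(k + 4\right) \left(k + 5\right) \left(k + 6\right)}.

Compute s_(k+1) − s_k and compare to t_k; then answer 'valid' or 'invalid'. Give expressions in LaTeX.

valid (s_(k+1) − s_k reduces to t_k)

s_(k+1) = -3*factorial(k + 3)/factorial(k + 6) - 3
s_(k+1) − s_k = 9/((k + 3)*(k + 4)*(k + 5)*(k + 6))
(s_(k+1) − s_k) − t_k = 0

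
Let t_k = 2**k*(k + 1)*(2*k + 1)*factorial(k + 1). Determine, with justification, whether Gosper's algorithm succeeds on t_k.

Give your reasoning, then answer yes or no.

The ratio is (k + 2)**2*(4*k + 6)/((k + 1)*(2*k + 1)).
Take A(k)=2*k + 4, B(k)=1, C(k)=k**2 + 3*k/2 + 1/2.
f must satisfy (2*k + 4)·f(k+1) − (1)·f(k) = k**2 + 3*k/2 + 1/2.
d = 1 from the (1,0,2) case.
Solve for f: f(k) = (k - 1)/2 (degree 1 ≤ 1).
R(k) = B(k−1)·f(k)/C(k) = (k - 1)/((k + 1)*(2*k + 1)); s_k = R·t_k = 2**k*(k - 1)*factorial(k + 1).
Check: Δs_k = 2**k*(k + 1)*(2*k + 1)*factorial(k + 1). ✓

Yes. s_k = 2**k*(k - 1)*factorial(k + 1).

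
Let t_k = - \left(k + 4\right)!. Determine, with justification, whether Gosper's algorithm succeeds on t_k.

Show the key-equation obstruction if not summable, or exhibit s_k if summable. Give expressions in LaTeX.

No — key equation has no polynomial f.

r(k) = k + 5 after simplifying.
Normal form (A,B,C) = (k + 5, 1, 1).
Set up (k + 5)·f(k+1) − (1)·f(k) − (1) = 0.
d = -1 from the (1,0,0) case.
Negative degree bound (-1): no f exists, t_k not Gosper-summable.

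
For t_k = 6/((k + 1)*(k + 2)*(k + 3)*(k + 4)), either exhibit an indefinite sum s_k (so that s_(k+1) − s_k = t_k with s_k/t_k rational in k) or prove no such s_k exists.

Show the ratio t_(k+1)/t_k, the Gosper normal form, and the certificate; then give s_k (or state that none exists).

The ratio is (k + 1)/(k + 5).
So A=k + 1 and B=k + 5, with C=1.
Set up (k + 1)·f(k+1) − (k + 4)·f(k) − (1) = 0.
Degrees (1,1,0) ⇒ d ≤ 3.
Solving with deg f ≤ 3: f(k) = k*(k**2 + 6*k + 11)/18.
So s_k = (B(k−1)f/C)·t_k = (k*(k + 4)*(k**2 + 6*k + 11)/18)·t_k = k*(k**2 + 6*k + 11)/(3*(k + 1)*(k + 2)*(k + 3)).
s_(k+1) − s_k = 6/(k**4 + 10*k**3 + 35*k**2 + 50*k + 24) = t_k.

s_k = k*(k**2 + 6*k + 11)/(3*(k + 1)*(k + 2)*(k + 3))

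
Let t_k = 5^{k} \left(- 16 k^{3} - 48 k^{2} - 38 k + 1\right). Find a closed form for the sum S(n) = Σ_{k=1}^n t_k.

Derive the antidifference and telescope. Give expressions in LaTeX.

Ratio r(k) = 5*(16*k**3 + 96*k**2 + 182*k + 101)/(16*k**3 + 48*k**2 + 38*k - 1).
Factor: A=5; B=1; C=k**3 + 3*k**2 + 19*k/8 - 1/16.
Need (5)·f(k+1) − (1)·f(k) = k**3 + 3*k**2 + 19*k/8 - 1/16.
Degrees (0,0,3) ⇒ d ≤ 3.
Match coefficients ⇒ f(k) = (4*k**3 - 3*k**2 + 2*k - 4)/16.
R(k) = B(k−1)·f(k)/C(k) = (4*k**3 - 3*k**2 + 2*k - 4)/(16*k**3 + 48*k**2 + 38*k - 1); s_k = R·t_k = 5**k*(-4*k**3 + 3*k**2 - 2*k + 4).
s_(k+1) − s_k = 5**k*(-16*k**3 - 48*k**2 - 38*k + 1) = t_k.
Telescope: S(n) = s_(n+1) − s_(1) = 5**(n + 1)*(-4*n**3 - 9*n**2 - 8*n + 1) − (5) = -20*5**n*n**3 - 45*5**n*n**2 - 40*5**n*n + 5*5**n - 5.

S(n) = - 20 \cdot 5^{n} n^{3} - 45 \cdot 5^{n} n^{2} - 40 \cdot 5^{n} n + 5 \cdot 5^{n} - 5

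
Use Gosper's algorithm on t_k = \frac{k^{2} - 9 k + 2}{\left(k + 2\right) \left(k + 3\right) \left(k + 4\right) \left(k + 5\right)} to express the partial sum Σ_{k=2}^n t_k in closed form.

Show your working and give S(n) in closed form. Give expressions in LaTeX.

The ratio is -(k + 2)*(9*k - (k + 1)**2 + 7)/((k + 6)*(k**2 - 9*k + 2)).
Normal form (A,B,C) = (k + 2, k + 6, k**2 - 9*k + 2).
Need (k + 2)·f(k+1) − (k + 5)·f(k) = k**2 - 9*k + 2.
Degrees (1,1,2) ⇒ d ≤ 3.
Coefficient equations give f(k) = -k*(k - 2).
Get s_k = R·t_k = k*(2 - k)/((k + 2)*(k + 3)*(k + 4)) with R(k) = B(k−1)f(k)/C(k) = -k*(k - 2)*(k + 5)/(k**2 - 9*k + 2).
Δs = (k**2 - 9*k + 2)/(k**4 + 14*k**3 + 71*k**2 + 154*k + 120), as required.
Telescope: S(n) = s_(n+1) − s_(2) = (1 - n**2)/(n**3 + 12*n**2 + 47*n + 60) − (0) = (1 - n**2)/(n**3 + 12*n**2 + 47*n + 60).

S(n) = \frac{1 - n^{2}}{n^{3} + 12 n^{2} + 47 n + 60}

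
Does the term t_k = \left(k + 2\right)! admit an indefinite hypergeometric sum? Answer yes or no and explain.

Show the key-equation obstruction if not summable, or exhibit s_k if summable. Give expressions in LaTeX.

No — key equation has no polynomial f.

Compute t_(k+1)/t_k: get k + 3.
A = k + 3, B = 1, C = 1.
f must satisfy (k + 3)·f(k+1) − (1)·f(k) = 1.
From deg A=1, deg B=0, deg C=0: d=-1.
Negative degree bound (-1): no f exists, t_k not Gosper-summable.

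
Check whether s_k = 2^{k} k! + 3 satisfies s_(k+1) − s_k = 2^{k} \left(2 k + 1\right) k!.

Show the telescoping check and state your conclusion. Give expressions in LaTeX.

s_(k+1) = 2**(k + 1)*factorial(k + 1) + 3
s_(k+1) − s_k = 2**k*(2*k + 1)*factorial(k)
(s_(k+1) − s_k) − t_k = 0

valid; difference matches t_k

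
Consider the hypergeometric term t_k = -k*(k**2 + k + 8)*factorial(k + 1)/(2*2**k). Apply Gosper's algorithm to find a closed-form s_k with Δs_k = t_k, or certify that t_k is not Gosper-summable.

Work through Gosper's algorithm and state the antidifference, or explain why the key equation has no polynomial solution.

s_k = -(k**2 - k + 4)*factorial(k + 1)/2**k

Compute t_(k+1)/t_k: get (k + 1)*(k + 2)*(k + (k + 1)**2 + 9)/(2*k*(k**2 + k + 8)).
So A=k/2 + 1 and B=1, with C=k**3 + k**2 + 8*k.
Need (k/2 + 1)·f(k+1) − (1)·f(k) = k**3 + k**2 + 8*k.
Degrees (1,0,3) ⇒ d ≤ 2.
Coefficient equations give f(k) = 2*(k**2 - k + 4).
Get s_k = R·t_k = -(k**2 - k + 4)*factorial(k + 1)/2**k with R(k) = B(k−1)f(k)/C(k) = 2*(k**2 - k + 4)/(k*(k**2 + k + 8)).
Δs = -k*(k**2 + k + 8)*factorial(k + 1)/(2*2**k), as required.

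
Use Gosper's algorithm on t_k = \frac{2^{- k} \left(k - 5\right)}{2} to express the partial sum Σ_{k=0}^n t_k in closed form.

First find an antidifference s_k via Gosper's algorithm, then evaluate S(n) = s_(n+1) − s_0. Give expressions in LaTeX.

S(n) = 2^{- n - 1} \left(- 2^{n + 3} - n + 3\right)

t_(k+1)/t_k = (k - 4)/(2*(k - 5)).
Factor: A=1/2; B=1; C=k - 5.
Key eq: (1/2)·f(k+1) = (1)·f(k) + (k - 5).
d = 1 from the (0,0,1) case.
Solve for f: f(k) = -2*(k - 4) (degree 1 ≤ 1).
Then R = B(k−1)f/C = -2*(k - 4)/(k - 5), so s_k = R(k)·t_k = (4 - k)/2**k.
s_(k+1) − s_k = (k - 5)/(2*2**k) = t_k.
Σ_(k=0)^n t_k = s_(n+1) − s_(0) = (2**(-n - 1)*(3 - n)) − (4), i.e. 2**(-n - 1)*(-2**(n + 3) - n + 3).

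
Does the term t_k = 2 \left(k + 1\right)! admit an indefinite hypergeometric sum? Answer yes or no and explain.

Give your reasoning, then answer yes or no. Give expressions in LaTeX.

Compute t_(k+1)/t_k: get k + 2.
So A=k + 2 and B=1, with C=1.
Set up (k + 2)·f(k+1) − (1)·f(k) − (1) = 0.
Bound: deg f ≤ -1.
deg f ≤ -1 is impossible — no certificate.

No — negative degree bound, so no certificate f.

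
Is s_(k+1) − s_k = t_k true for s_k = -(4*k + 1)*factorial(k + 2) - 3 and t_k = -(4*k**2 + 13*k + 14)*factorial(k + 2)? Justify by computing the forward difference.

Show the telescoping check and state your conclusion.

Valid: the claim telescopes to t_k.

s_(k+1) = -(4*k + 5)*factorial(k + 3) - 3
s_(k+1) − s_k = -(4*k**2 + 13*k + 14)*factorial(k + 2)
(s_(k+1) − s_k) − t_k = 0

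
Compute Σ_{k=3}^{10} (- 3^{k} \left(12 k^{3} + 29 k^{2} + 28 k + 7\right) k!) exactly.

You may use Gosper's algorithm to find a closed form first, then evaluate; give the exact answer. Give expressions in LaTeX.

Ratio r(k) = 3*(12*k**4 + 77*k**3 + 187*k**2 + 198*k + 76)/(12*k**3 + 29*k**2 + 28*k + 7).
A = 3*k + 3, B = 1, C = k**3 + 29*k**2/12 + 7*k/3 + 7/12.
Set up (3*k + 3)·f(k+1) − (1)·f(k) − (k**3 + 29*k**2/12 + 7*k/3 + 7/12) = 0.
d = 2 from the (1,0,3) case.
Solve for f: f(k) = (4*k**2 - k - 1)/12 (degree 2 ≤ 2).
R(k) = B(k−1)·f(k)/C(k) = (4*k**2 - k - 1)/(12*k**3 + 29*k**2 + 28*k + 7); s_k = R·t_k = 3**k*(-4*k**2 + k + 1)*factorial(k).
Verify: -3**k*(12*k**3 + 29*k**2 + 28*k + 7)*factorial(k) matches t_k.
Telescoping: Σ = s_(11) − s_(3) = -3337578726451200 − (-5184) = -3337578726446016.

Σ = -3337578726446016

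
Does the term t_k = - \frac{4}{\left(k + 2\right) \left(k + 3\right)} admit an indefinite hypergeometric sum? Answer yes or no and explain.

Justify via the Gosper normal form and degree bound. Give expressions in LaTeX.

Yes. s_k = - \frac{2 k}{k + 2}.

r(k) = (k + 2)/(k + 4) after simplifying.
Take A(k)=k + 2, B(k)=k + 4, C(k)=1.
Need (k + 2)·f(k+1) − (k + 3)·f(k) = 1.
deg f ≤ 1 (via 1,1,0).
Solving with deg f ≤ 1: f(k) = k/2.
Get s_k = R·t_k = -2*k/(k + 2) with R(k) = B(k−1)f(k)/C(k) = k*(k + 3)/2.
Verify: -4/(k**2 + 5*k + 6) matches t_k.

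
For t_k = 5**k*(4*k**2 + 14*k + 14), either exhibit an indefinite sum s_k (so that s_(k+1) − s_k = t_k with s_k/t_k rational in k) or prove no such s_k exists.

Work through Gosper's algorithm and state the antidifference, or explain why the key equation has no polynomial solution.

Ratio r(k) = 5*(2*k**2 + 11*k + 16)/(2*k**2 + 7*k + 7).
Factor: A=5; B=1; C=k**2 + 7*k/2 + 7/2.
Need (5)·f(k+1) − (1)·f(k) = k**2 + 7*k/2 + 7/2.
deg f ≤ 2 (via 0,0,2).
Solve for f: f(k) = (k**2 + k + 1)/4 (degree 2 ≤ 2).
Certificate R = B(k−1)f/C = (k**2 + k + 1)/(2*(2*k**2 + 7*k + 7)) gives s_k = 5**k*(k**2 + k + 1).
Verify: 5**k*(4*k**2 + 14*k + 14) matches t_k.

s_k = 5**k*(k**2 + k + 1)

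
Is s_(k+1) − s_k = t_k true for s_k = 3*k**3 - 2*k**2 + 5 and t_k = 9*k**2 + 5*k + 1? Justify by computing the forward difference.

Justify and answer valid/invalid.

s_(k+1) = 3*(k + 1)**3 - 2*(k + 1)**2 + 5
s_(k+1) − s_k = 9*k**2 + 5*k + 1
(s_(k+1) − s_k) − t_k = 0

Valid: the claim telescopes to t_k.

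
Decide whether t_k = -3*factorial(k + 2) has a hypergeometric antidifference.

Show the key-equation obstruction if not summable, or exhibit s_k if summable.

No — key equation has no polynomial f.

Ratio r(k) = k + 3.
Gosper form: A/B · C(k+1)/C(k) with A=k + 3, B=1, C=1.
Need (k + 3)·f(k+1) − (1)·f(k) = 1.
deg f ≤ -1 (via 1,0,0).
Bound -1 < 0, so the key equation has no polynomial solution.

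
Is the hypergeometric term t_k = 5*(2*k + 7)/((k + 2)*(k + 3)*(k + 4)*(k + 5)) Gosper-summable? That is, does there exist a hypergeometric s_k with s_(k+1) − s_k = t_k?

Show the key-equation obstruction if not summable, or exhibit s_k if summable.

Yes. s_k = 5*k*(k + 6)/(8*(k**2 + 6*k + 8)).

Compute t_(k+1)/t_k: get (k + 2)*(2*k + 9)/((k + 6)*(2*k + 7)).
Normal form (A,B,C) = (k + 2, k + 6, k + 7/2).
Solve (k + 2)·f(k+1) − (k + 5)·f(k) = k + 7/2.
d = 3 from the (1,1,1) case.
Match coefficients ⇒ f(k) = k*(k + 3)*(k + 6)/16.
Certificate R = B(k−1)f/C = k*(k + 3)*(k + 5)*(k + 6)/(8*(2*k + 7)) gives s_k = 5*k*(k + 6)/(8*(k**2 + 6*k + 8)).
Δs = 5*(2*k + 7)/(k**4 + 14*k**3 + 71*k**2 + 154*k + 120), as required.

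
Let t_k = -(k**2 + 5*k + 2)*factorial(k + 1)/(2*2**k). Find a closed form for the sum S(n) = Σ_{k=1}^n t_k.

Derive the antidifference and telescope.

Step 1: r(k) = (k + 2)*(5*k + (k + 1)**2 + 7)/(2*(k**2 + 5*k + 2)).
Take A(k)=k/2 + 1, B(k)=1, C(k)=k**2 + 5*k + 2.
Key eq: (k/2 + 1)·f(k+1) = (1)·f(k) + (k**2 + 5*k + 2).
From deg A=1, deg B=0, deg C=2: d=1.
Solve for f: f(k) = 2*(k + 4) (degree 1 ≤ 1).
So s_k = (B(k−1)f/C)·t_k = (2*(k + 4)/(k**2 + 5*k + 2))·t_k = -(k + 4)*factorial(k + 1)/2**k.
Verify: -(k**2 + 5*k + 2)*factorial(k + 1)/(2*2**k) matches t_k.
s_(n+1) = -2**(-n - 1)*(n + 5)*factorial(n + 2) and s_(1) = -5, so S(n) = (10*2**n - n**3*factorial(n) - 8*n**2*factorial(n) - 17*n*factorial(n) - 10*factorial(n))/(2*2**n).

S(n) = (10*2**n - n**3*factorial(n) - 8*n**2*factorial(n) - 17*n*factorial(n) - 10*factorial(n))/(2*2**n)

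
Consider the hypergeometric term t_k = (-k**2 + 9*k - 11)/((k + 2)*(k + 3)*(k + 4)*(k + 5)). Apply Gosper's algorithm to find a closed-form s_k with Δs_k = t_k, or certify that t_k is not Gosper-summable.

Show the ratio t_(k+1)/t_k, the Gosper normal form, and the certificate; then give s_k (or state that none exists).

s_k = k*(-k**2 - k - 42)/(8*(k + 2)*(k + 3)*(k + 4))

r(k) = (k + 2)*(-9*k + (k + 1)**2 + 2)/((k + 6)*(k**2 - 9*k + 11)) after simplifying.
Normal form (A,B,C) = (k + 2, k + 6, k**2 - 9*k + 11).
Key eq: (k + 2)·f(k+1) = (k + 5)·f(k) + (k**2 - 9*k + 11).
Degrees (1,1,2) ⇒ d ≤ 3.
Solving with deg f ≤ 3: f(k) = k*(k**2 + k + 42)/8.
Certificate R = B(k−1)f/C = k*(k + 5)*(k**2 + k + 42)/(8*(k**2 - 9*k + 11)) gives s_k = k*(-k**2 - k - 42)/(8*(k + 2)*(k + 3)*(k + 4)).
Δs = (-k**2 + 9*k - 11)/(k**4 + 14*k**3 + 71*k**2 + 154*k + 120), as required.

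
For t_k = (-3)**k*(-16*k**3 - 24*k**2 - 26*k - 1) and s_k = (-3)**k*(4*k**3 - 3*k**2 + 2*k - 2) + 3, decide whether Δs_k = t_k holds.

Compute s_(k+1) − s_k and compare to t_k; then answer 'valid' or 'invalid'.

Valid: the claim telescopes to t_k.

s_(k+1) = -3*(-3)**k*(2*k + 4*(k + 1)**3 - 3*(k + 1)**2) + 3
s_(k+1) − s_k = (-3)**k*(-16*k**3 - 24*k**2 - 26*k - 1)
(s_(k+1) − s_k) − t_k = 0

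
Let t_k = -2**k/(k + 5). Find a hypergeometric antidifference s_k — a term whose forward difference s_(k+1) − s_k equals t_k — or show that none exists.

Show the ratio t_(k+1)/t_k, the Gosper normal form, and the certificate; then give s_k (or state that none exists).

t_(k+1)/t_k = 2*(k + 5)/(k + 6).
Factor: A=2*k + 10; B=k + 6; C=1.
Solve (2*k + 10)·f(k+1) − (k + 5)·f(k) = 1.
Bound: deg f ≤ -1.
deg f ≤ -1 is impossible — no certificate.

none — t_k is not Gosper-summable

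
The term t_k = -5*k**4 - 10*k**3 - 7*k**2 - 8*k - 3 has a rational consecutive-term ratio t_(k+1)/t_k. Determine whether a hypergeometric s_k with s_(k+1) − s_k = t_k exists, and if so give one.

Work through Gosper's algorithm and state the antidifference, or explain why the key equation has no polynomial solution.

s_k = k**2*(-k**3 + k - 3)

t_(k+1)/t_k = (5*k**4 + 30*k**3 + 67*k**2 + 72*k + 33)/(5*k**4 + 10*k**3 + 7*k**2 + 8*k + 3).
Gosper form: A/B · C(k+1)/C(k) with A=1, B=1, C=k**4 + 2*k**3 + 7*k**2/5 + 8*k/5 + 3/5.
Solve (1)·f(k+1) − (1)·f(k) = k**4 + 2*k**3 + 7*k**2/5 + 8*k/5 + 3/5.
Bound: deg f ≤ 5.
Solving with deg f ≤ 5: f(k) = k**2*(k**3 - k + 3)/5.
So s_k = (B(k−1)f/C)·t_k = (k**2*(k**3 - k + 3)/(5*k**4 + 10*k**3 + 7*k**2 + 8*k + 3))·t_k = k**2*(-k**3 + k - 3).
Verify: -5*k**4 - 10*k**3 - 7*k**2 - 8*k - 3 matches t_k.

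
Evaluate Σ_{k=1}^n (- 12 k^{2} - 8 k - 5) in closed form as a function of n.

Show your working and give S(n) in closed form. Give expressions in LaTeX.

S(n) = n \left(- 4 n^{2} - 10 n - 11\right)

Compute t_(k+1)/t_k: get (12*k**2 + 32*k + 25)/(12*k**2 + 8*k + 5).
Gosper form: A/B · C(k+1)/C(k) with A=1, B=1, C=k**2 + 2*k/3 + 5/12.
Solve (1)·f(k+1) − (1)·f(k) = k**2 + 2*k/3 + 5/12.
deg f ≤ 3 (via 0,0,2).
Coefficient equations give f(k) = k*(4*k**2 - 2*k + 3)/12.
R(k) = B(k−1)·f(k)/C(k) = k*(4*k**2 - 2*k + 3)/(12*k**2 + 8*k + 5); s_k = R·t_k = k*(-4*k**2 + 2*k - 3).
Verify: -12*k**2 - 8*k - 5 matches t_k.
s_(n+1) = -4*n**3 - 10*n**2 - 11*n - 5 and s_(1) = -5, so S(n) = n*(-4*n**2 - 10*n - 11).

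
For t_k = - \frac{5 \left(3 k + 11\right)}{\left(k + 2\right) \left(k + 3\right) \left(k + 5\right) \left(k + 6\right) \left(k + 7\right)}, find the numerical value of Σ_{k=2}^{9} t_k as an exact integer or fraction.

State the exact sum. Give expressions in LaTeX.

Σ = -83/4032

Ratio r(k) = (k + 2)*(k + 5)*(3*k + 14)/((k + 4)*(k + 8)*(3*k + 11)).
Normal form (A,B,C) = (k + 2, k + 8, k**2 + 23*k/3 + 44/3).
Set up (k + 2)·f(k+1) − (k + 7)·f(k) − (k**2 + 23*k/3 + 44/3) = 0.
From deg A=1, deg B=1, deg C=2: d=5.
Match coefficients ⇒ f(k) = k*(k + 3)*(k + 4)*(k**2 + 13*k + 52)/180.
So s_k = (B(k−1)f/C)·t_k = (k*(k + 3)*(k + 7)*(k**2 + 13*k + 52)/(60*(3*k + 11)))·t_k = k*(-k**2 - 13*k - 52)/(12*(k**3 + 13*k**2 + 52*k + 60)).
s_(k+1) − s_k = 5*(-3*k - 11)/(k**5 + 23*k**4 + 203*k**3 + 853*k**2 + 1692*k + 1260) = t_k.
Σ_(k=2)^(9) t_k = s_(10) − s_(2) = -47/576 − (-41/672) = -83/4032.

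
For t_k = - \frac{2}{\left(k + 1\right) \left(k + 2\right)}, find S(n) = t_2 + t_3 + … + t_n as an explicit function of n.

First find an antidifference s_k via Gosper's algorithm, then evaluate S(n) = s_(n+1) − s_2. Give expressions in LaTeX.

S(n) = \frac{2 \left(1 - n\right)}{3 \left(n + 2\right)}

r(k) = (k + 1)/(k + 3) after simplifying.
A = k + 1, B = k + 3, C = 1.
Set up (k + 1)·f(k+1) − (k + 2)·f(k) − (1) = 0.
Degrees (1,1,0) ⇒ d ≤ 1.
Coefficient equations give f(k) = k.
Get s_k = R·t_k = -2*k/(k + 1) with R(k) = B(k−1)f(k)/C(k) = k*(k + 2).
Check: Δs_k = -2/(k**2 + 3*k + 2). ✓
Σ_(k=2)^n t_k = s_(n+1) − s_(2) = (2*(-n - 1)/(n + 2)) − (-4/3), i.e. 2*(1 - n)/(3*(n + 2)).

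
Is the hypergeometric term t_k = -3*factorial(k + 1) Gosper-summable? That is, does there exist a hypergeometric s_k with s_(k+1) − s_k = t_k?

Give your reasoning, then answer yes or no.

The ratio is k + 2.
Gosper form: A/B · C(k+1)/C(k) with A=k + 2, B=1, C=1.
f must satisfy (k + 2)·f(k+1) − (1)·f(k) = 1.
d = -1 from the (1,0,0) case.
Negative degree bound (-1): no f exists, t_k not Gosper-summable.

No — negative degree bound, so no certificate f.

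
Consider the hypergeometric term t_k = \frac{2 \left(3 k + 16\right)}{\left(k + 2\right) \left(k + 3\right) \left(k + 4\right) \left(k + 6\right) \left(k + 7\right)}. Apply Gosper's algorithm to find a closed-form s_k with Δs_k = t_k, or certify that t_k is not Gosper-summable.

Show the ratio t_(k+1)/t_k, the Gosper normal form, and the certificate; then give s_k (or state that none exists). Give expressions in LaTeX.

Compute t_(k+1)/t_k: get (k + 2)*(k + 6)*(3*k + 19)/((k + 5)*(k + 8)*(3*k + 16)).
Gosper form: A/B · C(k+1)/C(k) with A=k + 2, B=k + 8, C=k**2 + 31*k/3 + 80/3.
Need (k + 2)·f(k+1) − (k + 7)·f(k) = k**2 + 31*k/3 + 80/3.
From deg A=1, deg B=1, deg C=2: d=5.
Coefficient equations give f(k) = k*(k + 4)*(k + 5)*(k**2 + 11*k + 36)/108.
Then R = B(k−1)f/C = k*(k + 4)*(k + 7)*(k**2 + 11*k + 36)/(36*(3*k + 16)), so s_k = R(k)·t_k = k*(k**2 + 11*k + 36)/(18*(k**3 + 11*k**2 + 36*k + 36)).
Δs = 2*(3*k + 16)/(k**5 + 22*k**4 + 185*k**3 + 740*k**2 + 1404*k + 1008), as required.

s_k = \frac{k \left(k^{2} + 11 k + 36\right)}{18 \left(k^{3} + 11 k^{2} + 36 k + 36\right)}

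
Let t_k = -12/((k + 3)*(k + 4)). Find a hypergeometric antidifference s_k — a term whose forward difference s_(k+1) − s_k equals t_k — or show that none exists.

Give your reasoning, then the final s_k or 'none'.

s_k = -4*k/(k + 3)

The ratio is (k + 3)/(k + 5).
So A=k + 3 and B=k + 5, with C=1.
Solve (k + 3)·f(k+1) − (k + 4)·f(k) = 1.
Degrees (1,1,0) ⇒ d ≤ 1.
Solving with deg f ≤ 1: f(k) = k/3.
Get s_k = R·t_k = -4*k/(k + 3) with R(k) = B(k−1)f(k)/C(k) = k*(k + 4)/3.
Δs = -12/(k**2 + 7*k + 12), as required.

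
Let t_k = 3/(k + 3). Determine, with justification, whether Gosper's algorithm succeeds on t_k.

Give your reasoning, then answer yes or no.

No — t_k has no hypergeometric antidifference.

r(k) = (k + 3)/(k + 4) after simplifying.
So A=k + 3 and B=k + 4, with C=1.
Set up (k + 3)·f(k+1) − (k + 3)·f(k) − (1) = 0.
Degrees (1,1,0) ⇒ d ≤ 0.
Generic f = c0 gives residual -1; -1 = 0 cannot hold, so t_k is not Gosper-summable.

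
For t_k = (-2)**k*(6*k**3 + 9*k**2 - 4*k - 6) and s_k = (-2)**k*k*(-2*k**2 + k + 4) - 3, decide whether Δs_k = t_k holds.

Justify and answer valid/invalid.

valid (s_(k+1) − s_k reduces to t_k)

s_(k+1) = (-2)**(k + 1)*(k + 1)*(k - 2*(k + 1)**2 + 5) - 3
s_(k+1) − s_k = (-2)**k*(6*k**3 + 9*k**2 - 4*k - 6)
(s_(k+1) − s_k) − t_k = 0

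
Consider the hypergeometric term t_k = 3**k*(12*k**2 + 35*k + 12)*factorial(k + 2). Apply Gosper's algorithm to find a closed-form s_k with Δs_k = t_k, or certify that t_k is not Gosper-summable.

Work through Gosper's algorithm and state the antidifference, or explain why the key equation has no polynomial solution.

Step 1: r(k) = 3*(12*k**3 + 95*k**2 + 236*k + 177)/(12*k**2 + 35*k + 12).
Gosper form: A/B · C(k+1)/C(k) with A=3*k + 9, B=1, C=k**2 + 35*k/12 + 1.
Solve (3*k + 9)·f(k+1) − (1)·f(k) = k**2 + 35*k/12 + 1.
From deg A=1, deg B=0, deg C=2: d=1.
Match coefficients ⇒ f(k) = (4*k - 3)/12.
Then R = B(k−1)f/C = (4*k - 3)/(12*k**2 + 35*k + 12), so s_k = R(k)·t_k = 3**k*(4*k - 3)*factorial(k + 2).
s_(k+1) − s_k = 3**k*(12*k**2 + 35*k + 12)*factorial(k + 2) = t_k.

s_k = 3**k*(4*k - 3)*factorial(k + 2)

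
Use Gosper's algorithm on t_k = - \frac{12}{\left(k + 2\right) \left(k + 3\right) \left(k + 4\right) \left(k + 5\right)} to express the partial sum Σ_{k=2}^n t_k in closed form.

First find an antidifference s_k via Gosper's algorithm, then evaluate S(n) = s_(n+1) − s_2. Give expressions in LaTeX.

S(n) = \frac{- n^{3} - 12 n^{2} - 47 n + 60}{30 \left(n^{3} + 12 n^{2} + 47 n + 60\right)}

Step 1: r(k) = (k + 2)/(k + 6).
Gosper form: A/B · C(k+1)/C(k) with A=k + 2, B=k + 6, C=1.
Need (k + 2)·f(k+1) − (k + 5)·f(k) = 1.
Bound: deg f ≤ 3.
Solve for f: f(k) = k*(k**2 + 9*k + 26)/72 (degree 3 ≤ 3).
R(k) = B(k−1)·f(k)/C(k) = k*(k + 5)*(k**2 + 9*k + 26)/72; s_k = R·t_k = k*(-k**2 - 9*k - 26)/(6*(k + 2)*(k + 3)*(k + 4)).
Verify: -12/(k**4 + 14*k**3 + 71*k**2 + 154*k + 120) matches t_k.
Evaluate: s_(n+1) = (-n**3 - 12*n**2 - 47*n - 36)/(6*(n**3 + 12*n**2 + 47*n + 60)); subtract s_(2) = -2/15 ⇒ S(n) = (-n**3 - 12*n**2 - 47*n + 60)/(30*(n**3 + 12*n**2 + 47*n + 60)).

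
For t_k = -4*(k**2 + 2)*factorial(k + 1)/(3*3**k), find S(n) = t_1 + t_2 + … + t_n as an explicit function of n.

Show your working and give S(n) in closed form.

S(n) = 3**(-n - 1)*(8*3**n - 4*n**3*factorial(n) - 16*n**2*factorial(n) - 20*n*factorial(n) - 8*factorial(n))

Ratio r(k) = (k + 2)*((k + 1)**2 + 2)/(3*(k**2 + 2)).
Factor: A=k/3 + 2/3; B=1; C=k**2 + 2.
Key eq: (k/3 + 2/3)·f(k+1) = (1)·f(k) + (k**2 + 2).
Degrees (1,0,2) ⇒ d ≤ 1.
Solving with deg f ≤ 1: f(k) = 3*k.
R(k) = B(k−1)·f(k)/C(k) = 3*k/(k**2 + 2); s_k = R·t_k = -4*k*factorial(k + 1)/3**k.
Check: Δs_k = -4*(k**2 + 2)*factorial(k + 1)/(3*3**k). ✓
Telescope: S(n) = s_(n+1) − s_(1) = -4*3**(-n - 1)*(n + 1)*factorial(n + 2) − (-8/3) = 3**(-n - 1)*(8*3**n - 4*n**3*factorial(n) - 16*n**2*factorial(n) - 20*n*factorial(n) - 8*factorial(n)).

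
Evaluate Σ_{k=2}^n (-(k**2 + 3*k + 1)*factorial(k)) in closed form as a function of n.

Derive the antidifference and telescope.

The ratio is (k + 1)*(3*k + (k + 1)**2 + 4)/(k**2 + 3*k + 1).
A = k + 1, B = 1, C = k**2 + 3*k + 1.
Key eq: (k + 1)·f(k+1) = (1)·f(k) + (k**2 + 3*k + 1).
d = 1 from the (1,0,2) case.
Match coefficients ⇒ f(k) = k + 2.
R(k) = B(k−1)·f(k)/C(k) = (k + 2)/(k**2 + 3*k + 1); s_k = R·t_k = -(k + 2)*factorial(k).
Verify: -(k**2 + 3*k + 1)*factorial(k) matches t_k.
Telescope: S(n) = s_(n+1) − s_(2) = -(n + 3)*factorial(n + 1) − (-8) = -n**2*factorial(n) - 4*n*factorial(n) - 3*factorial(n) + 8.

S(n) = -n**2*factorial(n) - 4*n*factorial(n) - 3*factorial(n) + 8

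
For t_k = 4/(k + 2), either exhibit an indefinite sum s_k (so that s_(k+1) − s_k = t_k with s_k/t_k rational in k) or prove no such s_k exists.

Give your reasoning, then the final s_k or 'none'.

Step 1: r(k) = (k + 2)/(k + 3).
Factor: A=k + 2; B=k + 3; C=1.
Solve (k + 2)·f(k+1) − (k + 2)·f(k) = 1.
d = 0 from the (1,1,0) case.
Put f(k) = c0: A·f(k+1) − B(k−1)·f(k) − C = -1; need -1 = 0 — inconsistent ⇒ no f, not summable.

no hypergeometric antidifference exists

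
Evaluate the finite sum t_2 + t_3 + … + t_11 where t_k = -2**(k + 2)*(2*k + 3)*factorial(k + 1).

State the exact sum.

Σ = -102023508787104

The ratio is 2*(k + 2)*(2*k + 5)/(2*k + 3).
A = 2*k + 4, B = 1, C = k + 3/2.
Set up (2*k + 4)·f(k+1) − (1)·f(k) − (k + 3/2) = 0.
d = 0 from the (1,0,1) case.
Coefficient equations give f(k) = 1/2.
Then R = B(k−1)f/C = 1/(2*k + 3), so s_k = R(k)·t_k = -2**(k + 2)*factorial(k + 1).
Δs = -2**(k + 2)*(2*k + 3)*factorial(k + 1), as required.
Evaluate s at k=12 and k=2: -102023508787200 and -96; difference -102023508787104.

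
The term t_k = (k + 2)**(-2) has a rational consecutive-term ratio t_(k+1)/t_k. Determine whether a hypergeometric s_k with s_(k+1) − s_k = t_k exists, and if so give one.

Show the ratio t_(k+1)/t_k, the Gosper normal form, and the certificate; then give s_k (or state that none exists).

t_(k+1)/t_k = (k + 2)**2/(k + 3)**2.
So A=k**2 + 4*k + 4 and B=k**2 + 6*k + 9, with C=1.
Set up (k**2 + 4*k + 4)·f(k+1) − (k**2 + 4*k + 4)·f(k) − (1) = 0.
From deg A=2, deg B=2, deg C=0: d=0.
Generic f = c0 gives residual -1; -1 = 0 cannot hold, so t_k is not Gosper-summable.

no hypergeometric antidifference exists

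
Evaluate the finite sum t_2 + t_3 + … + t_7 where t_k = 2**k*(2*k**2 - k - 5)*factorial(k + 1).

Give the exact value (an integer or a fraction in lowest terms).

The ratio is 2*(k + 2)*(k - 2*(k + 1)**2 + 6)/(-2*k**2 + k + 5).
Gosper form: A/B · C(k+1)/C(k) with A=2*k + 4, B=1, C=k**2 - k/2 - 5/2.
f must satisfy (2*k + 4)·f(k+1) − (1)·f(k) = k**2 - k/2 - 5/2.
deg f ≤ 1 (via 1,0,2).
Match coefficients ⇒ f(k) = (k - 3)/2.
Get s_k = R·t_k = 2**k*(k - 3)*factorial(k + 1) with R(k) = B(k−1)f(k)/C(k) = (k - 3)/(2*k**2 - k - 5).
Δs = 2**k*(2*k**2 - k - 5)*factorial(k + 1), as required.
Telescoping: Σ = s_(8) − s_(2) = 464486400 − (-24) = 464486424.

Σ = 464486424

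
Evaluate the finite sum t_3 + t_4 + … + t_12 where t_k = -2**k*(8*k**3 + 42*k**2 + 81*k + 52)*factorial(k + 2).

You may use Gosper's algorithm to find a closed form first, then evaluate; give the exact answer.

Σ = -7680839859044306880

t_(k+1)/t_k = 2*(8*k**4 + 90*k**3 + 387*k**2 + 750*k + 549)/(8*k**3 + 42*k**2 + 81*k + 52).
Normal form (A,B,C) = (2*k + 6, 1, k**3 + 21*k**2/4 + 81*k/8 + 13/2).
Set up (2*k + 6)·f(k+1) − (1)·f(k) − (k**3 + 21*k**2/4 + 81*k/8 + 13/2) = 0.
From deg A=1, deg B=0, deg C=3: d=2.
A polynomial solution: f(k) = (4*k**2 + 3*k + 2)/8.
R(k) = B(k−1)·f(k)/C(k) = (4*k**2 + 3*k + 2)/(8*k**3 + 42*k**2 + 81*k + 52); s_k = R·t_k = -2**k*(4*k**2 + 3*k + 2)*factorial(k + 2).
s_(k+1) − s_k = -2**k*(8*k**3 + 42*k**2 + 81*k + 52)*factorial(k + 2) = t_k.
Sum = s_(13) − s_(3); s_(13) = -7680839859044352000, s_(3) = -45120 ⇒ -7680839859044306880.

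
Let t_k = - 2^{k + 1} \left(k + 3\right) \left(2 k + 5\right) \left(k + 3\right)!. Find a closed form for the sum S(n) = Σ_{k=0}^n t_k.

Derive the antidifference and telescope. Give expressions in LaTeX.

S(n) = - 4 \cdot 2^{n} n \left(n + 4\right)! - 8 \cdot 2^{n} \left(n + 4\right)! + 12

Compute t_(k+1)/t_k: get (k + 4)**2*(4*k + 14)/((k + 3)*(2*k + 5)).
Gosper form: A/B · C(k+1)/C(k) with A=2*k + 8, B=1, C=k**2 + 11*k/2 + 15/2.
Solve (2*k + 8)·f(k+1) − (1)·f(k) = k**2 + 11*k/2 + 15/2.
Degrees (1,0,2) ⇒ d ≤ 1.
Coefficient equations give f(k) = (k + 1)/2.
Get s_k = R·t_k = -2**(k + 1)*(k + 1)*factorial(k + 3) with R(k) = B(k−1)f(k)/C(k) = (k + 1)/((k + 3)*(2*k + 5)).
Verify: -2**(k + 1)*(k + 3)*(2*k + 5)*factorial(k + 3) matches t_k.
s_(n+1) = -2**(n + 2)*(n + 2)*factorial(n + 4) and s_(0) = -12, so S(n) = -4*2**n*n*factorial(n + 4) - 8*2**n*factorial(n + 4) + 12.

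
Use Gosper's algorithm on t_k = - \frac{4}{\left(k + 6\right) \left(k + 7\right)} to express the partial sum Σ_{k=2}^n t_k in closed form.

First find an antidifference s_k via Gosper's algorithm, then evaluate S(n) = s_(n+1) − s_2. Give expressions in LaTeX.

The ratio is (k + 6)/(k + 8).
So A=k + 6 and B=k + 8, with C=1.
Key eq: (k + 6)·f(k+1) = (k + 7)·f(k) + (1).
Bound: deg f ≤ 1.
Solve for f: f(k) = k/6 (degree 1 ≤ 1).
So s_k = (B(k−1)f/C)·t_k = (k*(k + 7)/6)·t_k = -2*k/(3*k + 18).
s_(k+1) − s_k = -4/(k**2 + 13*k + 42) = t_k.
Evaluate: s_(n+1) = 2*(-n - 1)/(3*(n + 7)); subtract s_(2) = -1/6 ⇒ S(n) = (1 - n)/(2*(n + 7)).

S(n) = \frac{1 - n}{2 \left(n + 7\right)}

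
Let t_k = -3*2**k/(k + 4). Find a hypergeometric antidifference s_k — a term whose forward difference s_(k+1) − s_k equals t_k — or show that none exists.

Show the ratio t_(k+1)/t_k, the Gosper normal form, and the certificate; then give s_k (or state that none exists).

none (Gosper's algorithm certifies no s_k)

Step 1: r(k) = 2*(k + 4)/(k + 5).
Factor: A=2*k + 8; B=k + 5; C=1.
Solve (2*k + 8)·f(k+1) − (k + 4)·f(k) = 1.
Bound: deg f ≤ -1.
deg f ≤ -1 is impossible — no certificate.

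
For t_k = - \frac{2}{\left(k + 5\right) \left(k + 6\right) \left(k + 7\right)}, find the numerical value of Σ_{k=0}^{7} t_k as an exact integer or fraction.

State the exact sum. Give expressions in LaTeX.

Step 1: r(k) = (k + 5)/(k + 8).
So A=k + 5 and B=k + 8, with C=1.
Set up (k + 5)·f(k+1) − (k + 7)·f(k) − (1) = 0.
deg f ≤ 2 (via 1,1,0).
A polynomial solution: f(k) = k*(k + 11)/60.
R(k) = B(k−1)·f(k)/C(k) = k*(k + 7)*(k + 11)/60; s_k = R·t_k = k*(-k - 11)/(30*(k + 5)*(k + 6)).
Δs = -2/(k**3 + 18*k**2 + 107*k + 210), as required.
Σ_(k=0)^(7) t_k = s_(8) − s_(0) = -38/1365 − (0) = -38/1365.

Σ = -38/1365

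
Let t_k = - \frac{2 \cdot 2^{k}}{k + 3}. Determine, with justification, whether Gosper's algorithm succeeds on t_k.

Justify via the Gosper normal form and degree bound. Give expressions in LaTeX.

No — negative degree bound, so no certificate f.

Ratio r(k) = 2*(k + 3)/(k + 4).
Normal form (A,B,C) = (2*k + 6, k + 4, 1).
Solve (2*k + 6)·f(k+1) − (k + 3)·f(k) = 1.
deg f ≤ -1 (via 1,1,0).
deg f ≤ -1 is impossible — no certificate.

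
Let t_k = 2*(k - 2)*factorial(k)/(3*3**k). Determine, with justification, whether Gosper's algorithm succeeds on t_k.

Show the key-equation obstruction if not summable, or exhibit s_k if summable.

Yes. s_k = 2*factorial(k)/3**k.

Ratio r(k) = (k**2 - 1)/(3*(k - 2)).
A = k/3 + 1/3, B = 1, C = k - 2.
Key eq: (k/3 + 1/3)·f(k+1) = (1)·f(k) + (k - 2).
d = 0 from the (1,0,1) case.
Solving with deg f ≤ 0: f(k) = 3.
Get s_k = R·t_k = 2*factorial(k)/3**k with R(k) = B(k−1)f(k)/C(k) = 3/(k - 2).
Check: Δs_k = 2*(k - 2)*factorial(k)/(3*3**k). ✓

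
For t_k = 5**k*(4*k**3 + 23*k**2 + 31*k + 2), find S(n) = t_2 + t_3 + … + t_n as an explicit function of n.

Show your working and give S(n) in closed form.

Compute t_(k+1)/t_k: get 5*(4*k**3 + 35*k**2 + 89*k + 60)/(4*k**3 + 23*k**2 + 31*k + 2).
So A=5 and B=1, with C=k**3 + 23*k**2/4 + 31*k/4 + 1/2.
Solve (5)·f(k+1) − (1)·f(k) = k**3 + 23*k**2/4 + 31*k/4 + 1/2.
Degrees (0,0,3) ⇒ d ≤ 3.
Solving with deg f ≤ 3: f(k) = (k - 1)*(k + 1)*(k + 2)/4.
So s_k = (B(k−1)f/C)·t_k = ((k - 1)*(k + 1)/(4*k**2 + 15*k + 1))·t_k = 5**k*(k**3 + 2*k**2 - k - 2).
s_(k+1) − s_k = 5**k*(4*k**3 + 23*k**2 + 31*k + 2) = t_k.
Evaluate: s_(n+1) = 5**(n + 1)*n*(n**2 + 5*n + 6); subtract s_(2) = 300 ⇒ S(n) = 5*5**n*n**3 + 25*5**n*n**2 + 30*5**n*n - 300.

S(n) = 5*5**n*n**3 + 25*5**n*n**2 + 30*5**n*n - 300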